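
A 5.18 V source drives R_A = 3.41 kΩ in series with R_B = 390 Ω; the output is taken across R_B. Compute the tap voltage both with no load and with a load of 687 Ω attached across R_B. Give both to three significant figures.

Unloaded: 0.532 V; loaded: 0.352 V

Open-circuit: V = 5.18 × 390/(3410 + 390) = 0.532 V.
With the load, R_B becomes R_B‖R_L = 248.8 Ω, so V = 5.18 × 248.8/3659 = 0.352 V.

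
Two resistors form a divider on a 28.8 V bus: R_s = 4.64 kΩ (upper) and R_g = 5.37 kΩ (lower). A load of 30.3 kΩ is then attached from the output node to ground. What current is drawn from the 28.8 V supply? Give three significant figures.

R_g‖R_L = 4.562 kΩ, so the source sees R_s + R_g‖R_L = 9.202 kΩ.
I = 28.8 V / 9.202 kΩ = 3.13 mA.

I ≈ 3.13 mA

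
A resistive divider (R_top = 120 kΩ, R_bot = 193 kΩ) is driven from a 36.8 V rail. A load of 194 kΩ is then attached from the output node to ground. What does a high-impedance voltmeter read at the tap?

The load sits in parallel with R_bot: R_bot‖R_L = (193 × 194) / (193 + 194) = 96.75 kΩ.
V_out = 36.8 × 96.75 / (120 + 96.75) = 36.8 × 96.75/216.7 = 16.4 V.

V_out ≈ 16.4 V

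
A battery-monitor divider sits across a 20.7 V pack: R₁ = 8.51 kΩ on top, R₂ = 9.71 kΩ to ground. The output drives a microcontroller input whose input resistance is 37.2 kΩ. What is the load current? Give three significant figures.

I_L ≈ 0.264 mA

R₂‖R_L = 7.700 kΩ; V_out = 20.7 × 7.700/16.21 = 9.833 V.
I_L = V_out / R_L = 9.833 / 37.2 kΩ = 0.264 mA.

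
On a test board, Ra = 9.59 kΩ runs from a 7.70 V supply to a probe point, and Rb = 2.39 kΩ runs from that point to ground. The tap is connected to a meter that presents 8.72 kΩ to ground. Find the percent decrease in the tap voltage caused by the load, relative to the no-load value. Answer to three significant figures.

Unloaded V = 7.70 × 2.39/11.98 = 1.536 V.
Loaded: Rb‖R_L = 1.876 kΩ, giving V = 7.70 × 1.876/11.47 = 1.260 V.
Drop = (1.536 − 1.260) / 1.536 = 18.0 %.

18.0 %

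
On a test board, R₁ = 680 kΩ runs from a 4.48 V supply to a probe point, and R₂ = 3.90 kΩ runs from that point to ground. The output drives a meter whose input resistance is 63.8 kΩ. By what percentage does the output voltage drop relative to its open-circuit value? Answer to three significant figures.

The divider's output (Thévenin) resistance is R₁‖R₂ = 3.878 kΩ.
Fractional drop under load = R_th/(R_th + R_L) = 3.878 / (3.878 + 63.8) = 0.05730.
So the output falls by 5.73 %.

5.73 %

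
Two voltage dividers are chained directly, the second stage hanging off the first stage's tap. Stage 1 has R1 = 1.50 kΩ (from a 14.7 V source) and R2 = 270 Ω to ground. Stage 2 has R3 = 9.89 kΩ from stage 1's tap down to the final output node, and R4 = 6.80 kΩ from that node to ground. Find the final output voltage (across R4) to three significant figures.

Stage 2 presents R3+R4 = 16690 Ω as a load on stage 1's tap.
Stage 1's lower leg becomes R2‖(R3+R4) = 265.7 Ω, so V_mid = 14.7 × 265.7/1766 = 2.212 V.
Stage 2 is itself unloaded: V_out = V_mid × R4/(R3+R4) = 2.212 × 6800/16690 = 0.901 V.

V_out ≈ 0.901 V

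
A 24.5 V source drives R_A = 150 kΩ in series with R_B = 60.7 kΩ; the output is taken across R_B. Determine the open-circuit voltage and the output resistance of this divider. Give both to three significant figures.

V_th = 7.06 V, R_th = 43.2 kΩ

V_th is the open-circuit tap voltage: 24.5 × 60.7/(150 + 60.7) = 7.06 V.
With the supply zeroed, R_A and R_B appear in parallel from the tap: R_th = R_A‖R_B = (150 × 60.7)/210.7 = 43.2 kΩ.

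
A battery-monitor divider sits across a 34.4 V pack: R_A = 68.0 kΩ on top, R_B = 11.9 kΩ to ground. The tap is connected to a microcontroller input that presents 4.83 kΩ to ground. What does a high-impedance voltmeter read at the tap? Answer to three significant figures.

V_out ≈ 1.65 V

The load sits in parallel with R_B: R_B‖R_L = (11.9 × 4.83) / (11.9 + 4.83) = 3.436 kΩ.
V_out = 34.4 × 3.436 / (68.0 + 3.436) = 34.4 × 3.436/71.44 = 1.65 V.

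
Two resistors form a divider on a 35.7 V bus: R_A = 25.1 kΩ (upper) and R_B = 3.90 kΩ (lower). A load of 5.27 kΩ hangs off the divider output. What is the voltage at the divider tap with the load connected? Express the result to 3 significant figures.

V_out ≈ 2.93 V

The load sits in parallel with R_B: R_B‖R_L = (3.90 × 5.27) / (3.90 + 5.27) = 2.241 kΩ.
V_out = 35.7 × 2.241 / (25.1 + 2.241) = 35.7 × 2.241/27.34 = 2.93 V.
(Unloaded it would have been 4.80 V.)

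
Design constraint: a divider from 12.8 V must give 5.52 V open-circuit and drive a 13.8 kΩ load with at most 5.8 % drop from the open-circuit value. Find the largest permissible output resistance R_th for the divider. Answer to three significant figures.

Loading drop = R_th/(R_th + R_L) ≤ 0.0580, so R_th ≤ R_L · ε/(1−ε) = 13.8 kΩ × 0.0580/0.9420 = 850 Ω.
(Any R1, R2 with R2/(R1+R2) = 0.431 and R1‖R2 ≤ 850 Ω will meet the spec.)

R_th ≤ 850 Ω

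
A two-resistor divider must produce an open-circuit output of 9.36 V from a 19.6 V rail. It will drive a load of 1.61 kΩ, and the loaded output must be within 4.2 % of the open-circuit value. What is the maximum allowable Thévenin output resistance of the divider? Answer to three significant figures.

Loading drop = R_th/(R_th + R_L) ≤ 0.0420, so R_th ≤ R_L · ε/(1−ε) = 1.61 kΩ × 0.0420/0.9580 = 70.6 Ω.
(Any R1, R2 with R2/(R1+R2) = 0.478 and R1‖R2 ≤ 70.6 Ω will meet the spec.)

R_th ≤ 70.6 Ω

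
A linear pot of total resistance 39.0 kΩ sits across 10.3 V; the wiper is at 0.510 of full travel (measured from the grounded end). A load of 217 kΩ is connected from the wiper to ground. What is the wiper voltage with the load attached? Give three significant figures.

V ≈ 5.03 V

The wiper splits the pot into (1−α)R = 19.11 kΩ above and αR = 19.89 kΩ below.
Lower section ‖ load = 18.22 kΩ.
V_wiper = 10.3 × 18.22/(19.11 + 18.22) = 5.03 V.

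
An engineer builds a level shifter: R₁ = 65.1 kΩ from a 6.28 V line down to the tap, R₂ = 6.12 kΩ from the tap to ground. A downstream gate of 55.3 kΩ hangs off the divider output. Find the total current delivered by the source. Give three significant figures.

R₂‖R_L = 5.510 kΩ, so the source sees R₁ + R₂‖R_L = 70.61 kΩ.
I = 6.28 V / 70.61 kΩ = 0.0889 mA.

I ≈ 0.0889 mA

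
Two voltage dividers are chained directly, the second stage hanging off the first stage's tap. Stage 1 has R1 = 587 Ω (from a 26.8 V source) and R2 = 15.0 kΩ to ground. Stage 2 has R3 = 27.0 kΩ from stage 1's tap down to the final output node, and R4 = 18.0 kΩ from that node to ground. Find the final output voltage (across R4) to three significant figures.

Stage 2 presents R3+R4 = 45000 Ω as a load on stage 1's tap.
Stage 1's lower leg becomes R2‖(R3+R4) = 11250 Ω, so V_mid = 26.8 × 11250/11840 = 25.47 V.
Stage 2 is itself unloaded: V_out = V_mid × R4/(R3+R4) = 25.47 × 18000/45000 = 10.2 V.

V_out ≈ 10.2 V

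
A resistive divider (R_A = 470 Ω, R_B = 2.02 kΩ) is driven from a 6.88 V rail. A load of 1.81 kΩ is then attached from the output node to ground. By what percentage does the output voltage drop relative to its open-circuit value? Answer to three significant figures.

The divider's output (Thévenin) resistance is R_A‖R_B = 381.3 Ω.
Fractional drop under load = R_th/(R_th + R_L) = 381.3 / (381.3 + 1810) = 0.1740.
So the output falls by 17.4 %.

17.4 %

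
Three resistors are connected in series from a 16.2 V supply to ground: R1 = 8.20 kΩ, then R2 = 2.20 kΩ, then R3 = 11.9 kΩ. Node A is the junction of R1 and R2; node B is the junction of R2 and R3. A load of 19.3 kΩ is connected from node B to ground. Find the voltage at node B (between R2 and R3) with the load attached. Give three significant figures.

V ≈ 6.71 V

At node B, R3 is in parallel with the load: R3‖R_L = 7.361 kΩ.
Below node A the resistance is R2 + (R3‖R_L) = 9.561 kΩ, so V_A = 16.2 × 9.561/17.76 = 8.721 V.
Then V_B = V_A × (R3‖R_L)/(R2 + R3‖R_L) = 8.721 × 7.361/9.561 = 6.71 V.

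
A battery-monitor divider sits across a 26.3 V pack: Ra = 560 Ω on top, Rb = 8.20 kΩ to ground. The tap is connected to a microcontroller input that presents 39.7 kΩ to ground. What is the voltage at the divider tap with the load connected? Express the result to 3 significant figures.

The load sits in parallel with Rb: Rb‖R_L = (8200 × 39700) / (8200 + 39700) = 6796 Ω.
V_out = 26.3 × 6796 / (560 + 6796) = 26.3 × 6796/7356 = 24.3 V.

V_out ≈ 24.3 V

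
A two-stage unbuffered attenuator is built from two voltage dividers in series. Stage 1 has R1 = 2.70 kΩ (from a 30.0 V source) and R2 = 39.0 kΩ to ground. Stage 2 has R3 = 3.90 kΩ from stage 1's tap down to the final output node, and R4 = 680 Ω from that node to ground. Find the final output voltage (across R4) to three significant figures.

V_out ≈ 2.69 V

Stage 2 presents R3+R4 = 4580 Ω as a load on stage 1's tap.
Stage 1's lower leg becomes R2‖(R3+R4) = 4099 Ω, so V_mid = 30.0 × 4099/6799 = 18.09 V.
Stage 2 is itself unloaded: V_out = V_mid × R4/(R3+R4) = 18.09 × 680/4580 = 2.69 V.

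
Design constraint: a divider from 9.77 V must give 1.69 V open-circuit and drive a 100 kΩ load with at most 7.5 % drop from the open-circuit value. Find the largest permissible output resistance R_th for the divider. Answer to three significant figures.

R_th ≤ 8.11 kΩ

Loading drop = R_th/(R_th + R_L) ≤ 0.0750, so R_th ≤ R_L · ε/(1−ε) = 100 kΩ × 0.0750/0.9250 = 8.11 kΩ.
(Any R1, R2 with R2/(R1+R2) = 0.173 and R1‖R2 ≤ 8.11 kΩ will meet the spec.)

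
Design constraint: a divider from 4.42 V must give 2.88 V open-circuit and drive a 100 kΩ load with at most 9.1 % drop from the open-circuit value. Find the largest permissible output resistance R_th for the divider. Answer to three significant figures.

Loading drop = R_th/(R_th + R_L) ≤ 0.0910, so R_th ≤ R_L · ε/(1−ε) = 100 kΩ × 0.0910/0.9090 = 10.0 kΩ.

R_th ≤ 10.0 kΩ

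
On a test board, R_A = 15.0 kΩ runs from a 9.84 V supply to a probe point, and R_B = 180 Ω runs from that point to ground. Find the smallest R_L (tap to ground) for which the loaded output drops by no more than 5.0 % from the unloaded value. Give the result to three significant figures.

Output resistance R_th = R_A‖R_B = (15000 × 180)/15180 = 177.9 Ω.
The fractional drop is R_th/(R_th + R_L); requiring this ≤ 0.0500 gives R_L ≥ R_th(1/0.0500 − 1) = 177.9 × 19.00 = 3.38 kΩ.

R_L(min) ≈ 3.38 kΩ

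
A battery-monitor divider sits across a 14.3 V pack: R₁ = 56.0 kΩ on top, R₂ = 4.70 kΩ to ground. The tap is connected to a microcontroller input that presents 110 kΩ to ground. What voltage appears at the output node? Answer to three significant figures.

V_out ≈ 1.07 V

The load sits in parallel with R₂: R₂‖R_L = (4.70 × 110) / (4.70 + 110) = 4.507 kΩ.
V_out = 14.3 × 4.507 / (56.0 + 4.507) = 14.3 × 4.507/60.51 = 1.07 V.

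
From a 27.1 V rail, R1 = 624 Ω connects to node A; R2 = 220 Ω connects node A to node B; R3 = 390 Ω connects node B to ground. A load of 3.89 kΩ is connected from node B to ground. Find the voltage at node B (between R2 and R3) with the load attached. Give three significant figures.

V ≈ 8.02 V

At node B, R3 is in parallel with the load: R3‖R_L = 354.5 Ω.
Below node A the resistance is R2 + (R3‖R_L) = 574.5 Ω, so V_A = 27.1 × 574.5/1198 = 12.99 V.
Then V_B = V_A × (R3‖R_L)/(R2 + R3‖R_L) = 12.99 × 354.5/574.5 = 8.02 V.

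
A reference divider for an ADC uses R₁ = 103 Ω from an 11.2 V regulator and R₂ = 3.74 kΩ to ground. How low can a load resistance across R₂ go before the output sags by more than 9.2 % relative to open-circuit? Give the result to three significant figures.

R_L(min) ≈ 989 Ω

Output resistance R_th = R₁‖R₂ = (103 × 3740)/3843 = 100.2 Ω.
The fractional drop is R_th/(R_th + R_L); requiring this ≤ 0.0920 gives R_L ≥ R_th(1/0.0920 − 1) = 100.2 × 9.870 = 989 Ω.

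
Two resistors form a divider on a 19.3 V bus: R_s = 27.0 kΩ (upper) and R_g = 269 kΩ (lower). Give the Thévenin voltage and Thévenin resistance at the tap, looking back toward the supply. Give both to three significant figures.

V_th = 17.5 V, R_th = 24.5 kΩ

V_th is the open-circuit tap voltage: 19.3 × 269/(27.0 + 269) = 17.5 V.
With the supply zeroed, R_s and R_g appear in parallel from the tap: R_th = R_s‖R_g = (27.0 × 269)/296.0 = 24.5 kΩ.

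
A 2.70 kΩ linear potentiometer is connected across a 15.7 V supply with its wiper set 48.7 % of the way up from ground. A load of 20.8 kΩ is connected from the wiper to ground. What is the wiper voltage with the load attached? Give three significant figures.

V ≈ 7.41 V

The wiper splits the pot into (1−α)R = 1.385 kΩ above and αR = 1.315 kΩ below.
Lower section ‖ load = 1.237 kΩ.
V_wiper = 15.7 × 1.237/(1.385 + 1.237) = 7.41 V.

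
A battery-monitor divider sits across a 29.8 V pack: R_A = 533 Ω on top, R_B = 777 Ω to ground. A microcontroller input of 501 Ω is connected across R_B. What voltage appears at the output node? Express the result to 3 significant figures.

The load sits in parallel with R_B: R_B‖R_L = (777 × 501) / (777 + 501) = 304.6 Ω.
V_out = 29.8 × 304.6 / (533 + 304.6) = 29.8 × 304.6/837.6 = 10.8 V.

V_out ≈ 10.8 V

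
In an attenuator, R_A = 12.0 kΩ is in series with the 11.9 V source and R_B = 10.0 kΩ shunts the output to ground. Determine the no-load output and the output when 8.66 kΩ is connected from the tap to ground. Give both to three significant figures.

Unloaded: 5.41 V; loaded: 3.32 V

Open-circuit: V = 11.9 × 10.0/(12.0 + 10.0) = 5.41 V.
With the load, R_B becomes R_B‖R_L = 4.641 kΩ, so V = 11.9 × 4.641/16.64 = 3.32 V.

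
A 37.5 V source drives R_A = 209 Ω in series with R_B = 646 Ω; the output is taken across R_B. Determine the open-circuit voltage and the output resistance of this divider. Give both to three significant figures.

V_th = 28.3 V, R_th = 158 Ω

V_th is the open-circuit tap voltage: 37.5 × 646/(209 + 646) = 28.3 V.
With the supply zeroed, R_A and R_B appear in parallel from the tap: R_th = R_A‖R_B = (209 × 646)/855.0 = 158 Ω.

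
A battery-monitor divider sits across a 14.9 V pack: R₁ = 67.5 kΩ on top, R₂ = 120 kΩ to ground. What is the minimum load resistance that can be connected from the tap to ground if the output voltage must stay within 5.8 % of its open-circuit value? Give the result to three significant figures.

Output resistance R_th = R₁‖R₂ = (67.5 × 120)/187.5 = 43.20 kΩ.
The fractional drop is R_th/(R_th + R_L); requiring this ≤ 0.0580 gives R_L ≥ R_th(1/0.0580 − 1) = 43.20 × 16.24 = 702 kΩ.

R_L(min) ≈ 702 kΩ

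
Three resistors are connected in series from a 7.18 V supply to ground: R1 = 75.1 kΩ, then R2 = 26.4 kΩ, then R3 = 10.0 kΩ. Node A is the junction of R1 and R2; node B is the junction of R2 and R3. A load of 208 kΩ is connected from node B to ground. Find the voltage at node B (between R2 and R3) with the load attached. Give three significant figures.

V ≈ 0.617 V

At node B, R3 is in parallel with the load: R3‖R_L = 9.541 kΩ.
Below node A the resistance is R2 + (R3‖R_L) = 35.94 kΩ, so V_A = 7.18 × 35.94/111.0 = 2.324 V.
Then V_B = V_A × (R3‖R_L)/(R2 + R3‖R_L) = 2.324 × 9.541/35.94 = 0.617 V.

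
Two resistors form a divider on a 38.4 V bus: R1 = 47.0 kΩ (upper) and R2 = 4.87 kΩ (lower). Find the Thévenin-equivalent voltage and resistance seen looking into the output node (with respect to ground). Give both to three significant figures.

V_th = 3.61 V, R_th = 4.41 kΩ

V_th is the open-circuit tap voltage: 38.4 × 4.87/(47.0 + 4.87) = 3.61 V.
With the supply zeroed, R1 and R2 appear in parallel from the tap: R_th = R1‖R2 = (47.0 × 4.87)/51.87 = 4.41 kΩ.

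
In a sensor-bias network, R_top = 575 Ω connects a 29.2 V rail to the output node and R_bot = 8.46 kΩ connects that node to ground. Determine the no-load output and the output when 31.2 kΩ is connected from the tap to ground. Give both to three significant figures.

Unloaded: 27.3 V; loaded: 26.9 V

Open-circuit: V = 29.2 × 8460/(575 + 8460) = 27.3 V.
With the load, R_bot becomes R_bot‖R_L = 6655 Ω, so V = 29.2 × 6655/7230 = 26.9 V.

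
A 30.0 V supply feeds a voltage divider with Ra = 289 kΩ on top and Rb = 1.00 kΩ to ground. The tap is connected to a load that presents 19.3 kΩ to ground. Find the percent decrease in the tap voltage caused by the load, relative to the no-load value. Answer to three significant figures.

The divider's output (Thévenin) resistance is Ra‖Rb = 0.9966 kΩ.
Fractional drop under load = R_th/(R_th + R_L) = 0.9966 / (0.9966 + 19.3) = 0.04910.
So the output falls by 4.91 %.

4.91 %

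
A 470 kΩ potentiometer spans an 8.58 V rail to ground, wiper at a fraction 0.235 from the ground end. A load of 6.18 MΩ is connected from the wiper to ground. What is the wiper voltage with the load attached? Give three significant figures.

V ≈ 1.99 V

The wiper splits the pot into (1−α)R = 359.6 kΩ above and αR = 110.5 kΩ below.
Lower section ‖ load = 108.5 kΩ.
V_wiper = 8.58 × 108.5/(359.6 + 108.5) = 1.99 V.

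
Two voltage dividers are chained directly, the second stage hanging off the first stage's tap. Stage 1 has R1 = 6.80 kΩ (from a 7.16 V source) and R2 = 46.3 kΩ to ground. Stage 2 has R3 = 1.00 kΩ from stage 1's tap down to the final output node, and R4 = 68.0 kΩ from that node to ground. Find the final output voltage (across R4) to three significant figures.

V_out ≈ 5.67 V

Stage 2 presents R3+R4 = 69.00 kΩ as a load on stage 1's tap.
Stage 1's lower leg becomes R2‖(R3+R4) = 27.71 kΩ, so V_mid = 7.16 × 27.71/34.51 = 5.749 V.
Stage 2 is itself unloaded: V_out = V_mid × R4/(R3+R4) = 5.749 × 68.0/69.00 = 5.67 V.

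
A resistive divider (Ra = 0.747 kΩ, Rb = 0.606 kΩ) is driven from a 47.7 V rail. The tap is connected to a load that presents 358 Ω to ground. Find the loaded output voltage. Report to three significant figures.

The load sits in parallel with Rb: Rb‖R_L = (606 × 358) / (606 + 358) = 225.0 Ω.
V_out = 47.7 × 225.0 / (747 + 225.0) = 47.7 × 225.0/972.0 = 11.0 V.

V_out ≈ 11.0 V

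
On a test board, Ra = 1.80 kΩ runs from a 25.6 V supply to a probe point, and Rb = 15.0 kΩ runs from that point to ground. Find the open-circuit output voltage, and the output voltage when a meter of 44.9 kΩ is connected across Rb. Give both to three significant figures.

Open-circuit: V = 25.6 × 15.0/(1.80 + 15.0) = 22.9 V.
With the load, Rb becomes Rb‖R_L = 11.24 kΩ, so V = 25.6 × 11.24/13.04 = 22.1 V.

Unloaded: 22.9 V; loaded: 22.1 V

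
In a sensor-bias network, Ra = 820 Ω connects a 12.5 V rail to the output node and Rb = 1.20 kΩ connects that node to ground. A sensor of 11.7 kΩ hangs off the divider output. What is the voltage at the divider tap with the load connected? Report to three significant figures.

The load sits in parallel with Rb: Rb‖R_L = (1200 × 11700) / (1200 + 11700) = 1088 Ω.
V_out = 12.5 × 1088 / (820 + 1088) = 12.5 × 1088/1908 = 7.13 V.

V_out ≈ 7.13 V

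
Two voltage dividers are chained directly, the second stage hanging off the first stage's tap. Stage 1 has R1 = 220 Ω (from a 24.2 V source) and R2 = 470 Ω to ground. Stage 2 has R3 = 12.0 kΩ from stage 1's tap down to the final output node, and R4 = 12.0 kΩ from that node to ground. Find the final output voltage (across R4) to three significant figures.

Stage 2 presents R3+R4 = 24000 Ω as a load on stage 1's tap.
Stage 1's lower leg becomes R2‖(R3+R4) = 461.0 Ω, so V_mid = 24.2 × 461.0/681.0 = 16.38 V.
Stage 2 is itself unloaded: V_out = V_mid × R4/(R3+R4) = 16.38 × 12000/24000 = 8.19 V.

V_out ≈ 8.19 V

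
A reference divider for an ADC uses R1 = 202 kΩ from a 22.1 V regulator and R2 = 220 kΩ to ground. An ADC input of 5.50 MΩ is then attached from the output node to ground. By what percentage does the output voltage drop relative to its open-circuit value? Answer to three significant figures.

1.88 %

The divider's output (Thévenin) resistance is R1‖R2 = 105.3 kΩ.
Fractional drop under load = R_th/(R_th + R_L) = 105.3 / (105.3 + 5500) = 0.01879.
So the output falls by 1.88 %.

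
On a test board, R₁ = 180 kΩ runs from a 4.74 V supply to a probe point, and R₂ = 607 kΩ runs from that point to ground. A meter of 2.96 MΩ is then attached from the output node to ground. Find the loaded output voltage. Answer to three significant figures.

The load sits in parallel with R₂: R₂‖R_L = (607 × 2960) / (607 + 2960) = 503.7 kΩ.
V_out = 4.74 × 503.7 / (180 + 503.7) = 4.74 × 503.7/683.7 = 3.49 V.

V_out ≈ 3.49 V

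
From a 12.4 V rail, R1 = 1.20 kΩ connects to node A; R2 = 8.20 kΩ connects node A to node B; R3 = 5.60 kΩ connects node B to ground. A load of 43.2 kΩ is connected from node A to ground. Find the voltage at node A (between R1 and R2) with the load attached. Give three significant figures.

Below node A the series string R2+R3 = 13.80 kΩ sits in parallel with the 43.2 kΩ load: 10.46 kΩ.
V_A = 12.4 × 10.46/(1.20 + 10.46) = 11.1 V.

V ≈ 11.1 V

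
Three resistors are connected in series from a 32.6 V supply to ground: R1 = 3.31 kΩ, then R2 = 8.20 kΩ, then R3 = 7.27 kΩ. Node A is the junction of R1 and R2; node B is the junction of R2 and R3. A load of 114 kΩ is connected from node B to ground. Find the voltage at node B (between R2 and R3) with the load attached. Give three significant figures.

V ≈ 12.1 V

At node B, R3 is in parallel with the load: R3‖R_L = 6.834 kΩ.
Below node A the resistance is R2 + (R3‖R_L) = 15.03 kΩ, so V_A = 32.6 × 15.03/18.34 = 26.72 V.
Then V_B = V_A × (R3‖R_L)/(R2 + R3‖R_L) = 26.72 × 6.834/15.03 = 12.1 V.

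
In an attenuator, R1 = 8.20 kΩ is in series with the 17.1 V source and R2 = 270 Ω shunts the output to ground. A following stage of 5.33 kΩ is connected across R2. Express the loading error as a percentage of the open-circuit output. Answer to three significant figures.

The divider's output (Thévenin) resistance is R1‖R2 = 261.4 Ω.
Fractional drop under load = R_th/(R_th + R_L) = 261.4 / (261.4 + 5330) = 0.04675.
So the output falls by 4.67 %.

4.67 %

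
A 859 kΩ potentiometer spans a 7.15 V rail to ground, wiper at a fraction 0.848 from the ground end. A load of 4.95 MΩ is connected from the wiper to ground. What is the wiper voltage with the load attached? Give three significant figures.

The wiper splits the pot into (1−α)R = 130.6 kΩ above and αR = 728.4 kΩ below.
Lower section ‖ load = 635.0 kΩ.
V_wiper = 7.15 × 635.0/(130.6 + 635.0) = 5.93 V.

V ≈ 5.93 V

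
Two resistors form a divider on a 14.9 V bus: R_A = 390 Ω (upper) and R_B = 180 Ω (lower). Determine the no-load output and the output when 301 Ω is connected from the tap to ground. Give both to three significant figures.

Unloaded: 4.71 V; loaded: 3.34 V

Open-circuit: V = 14.9 × 180/(390 + 180) = 4.71 V.
With the load, R_B becomes R_B‖R_L = 112.6 Ω, so V = 14.9 × 112.6/502.6 = 3.34 V.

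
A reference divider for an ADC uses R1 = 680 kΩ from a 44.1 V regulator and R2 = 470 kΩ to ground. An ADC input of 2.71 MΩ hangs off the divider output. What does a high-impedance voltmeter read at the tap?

The load sits in parallel with R2: R2‖R_L = (470 × 2710) / (470 + 2710) = 400.5 kΩ.
V_out = 44.1 × 400.5 / (680 + 400.5) = 44.1 × 400.5/1081 = 16.3 V.

V_out ≈ 16.3 V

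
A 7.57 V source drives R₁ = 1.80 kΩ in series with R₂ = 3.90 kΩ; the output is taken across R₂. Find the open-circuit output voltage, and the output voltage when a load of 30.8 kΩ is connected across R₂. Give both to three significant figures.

Open-circuit: V = 7.57 × 3.90/(1.80 + 3.90) = 5.18 V.
With the load, R₂ becomes R₂‖R_L = 3.462 kΩ, so V = 7.57 × 3.462/5.262 = 4.98 V.

Unloaded: 5.18 V; loaded: 4.98 V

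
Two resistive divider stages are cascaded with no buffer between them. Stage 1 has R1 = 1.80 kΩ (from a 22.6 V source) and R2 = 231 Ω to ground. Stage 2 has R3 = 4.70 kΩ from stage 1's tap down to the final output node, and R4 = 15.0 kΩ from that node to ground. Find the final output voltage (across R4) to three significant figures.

V_out ≈ 1.94 V

Stage 2 presents R3+R4 = 19700 Ω as a load on stage 1's tap.
Stage 1's lower leg becomes R2‖(R3+R4) = 228.3 Ω, so V_mid = 22.6 × 228.3/2028 = 2.544 V.
Stage 2 is itself unloaded: V_out = V_mid × R4/(R3+R4) = 2.544 × 15000/19700 = 1.94 V.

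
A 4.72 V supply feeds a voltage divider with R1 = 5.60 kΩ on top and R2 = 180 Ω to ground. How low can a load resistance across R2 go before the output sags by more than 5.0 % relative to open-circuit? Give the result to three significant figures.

Output resistance R_th = R1‖R2 = (5600 × 180)/5780 = 174.4 Ω.
The fractional drop is R_th/(R_th + R_L); requiring this ≤ 0.0500 gives R_L ≥ R_th(1/0.0500 − 1) = 174.4 × 19.00 = 3.31 kΩ.

R_L(min) ≈ 3.31 kΩ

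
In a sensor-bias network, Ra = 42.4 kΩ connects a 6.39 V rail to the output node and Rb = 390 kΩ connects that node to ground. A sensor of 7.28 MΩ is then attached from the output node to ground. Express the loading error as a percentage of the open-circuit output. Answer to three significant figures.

0.523 %

The divider's output (Thévenin) resistance is Ra‖Rb = 38.24 kΩ.
Fractional drop under load = R_th/(R_th + R_L) = 38.24 / (38.24 + 7280) = 0.005226.
So the output falls by 0.523 %.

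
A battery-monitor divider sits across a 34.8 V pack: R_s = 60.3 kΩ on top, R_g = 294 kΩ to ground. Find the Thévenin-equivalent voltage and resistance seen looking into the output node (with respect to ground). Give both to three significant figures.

V_th is the open-circuit tap voltage: 34.8 × 294/(60.3 + 294) = 28.9 V.
With the supply zeroed, R_s and R_g appear in parallel from the tap: R_th = R_s‖R_g = (60.3 × 294)/354.3 = 50.0 kΩ.

V_th = 28.9 V, R_th = 50.0 kΩ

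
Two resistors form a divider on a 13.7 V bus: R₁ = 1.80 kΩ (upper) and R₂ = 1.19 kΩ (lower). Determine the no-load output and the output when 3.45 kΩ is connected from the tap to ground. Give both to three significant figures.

Open-circuit: V = 13.7 × 1.19/(1.80 + 1.19) = 5.45 V.
With the load, R₂ becomes R₂‖R_L = 0.8848 kΩ, so V = 13.7 × 0.8848/2.685 = 4.51 V.

Unloaded: 5.45 V; loaded: 4.51 V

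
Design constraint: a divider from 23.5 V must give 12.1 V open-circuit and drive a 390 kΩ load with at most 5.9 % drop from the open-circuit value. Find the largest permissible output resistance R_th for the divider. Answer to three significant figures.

Loading drop = R_th/(R_th + R_L) ≤ 0.0590, so R_th ≤ R_L · ε/(1−ε) = 390 kΩ × 0.0590/0.9410 = 24.5 kΩ.
(Any R1, R2 with R2/(R1+R2) = 0.515 and R1‖R2 ≤ 24.5 kΩ will meet the spec.)

R_th ≤ 24.5 kΩ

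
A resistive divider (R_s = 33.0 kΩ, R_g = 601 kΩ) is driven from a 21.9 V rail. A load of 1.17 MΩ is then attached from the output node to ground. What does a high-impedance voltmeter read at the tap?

The load sits in parallel with R_g: R_g‖R_L = (601 × 1170) / (601 + 1170) = 397.0 kΩ.
V_out = 21.9 × 397.0 / (33.0 + 397.0) = 21.9 × 397.0/430.0 = 20.2 V.

V_out ≈ 20.2 V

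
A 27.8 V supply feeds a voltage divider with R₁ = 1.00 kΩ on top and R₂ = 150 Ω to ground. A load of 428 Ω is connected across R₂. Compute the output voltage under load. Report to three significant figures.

V_out ≈ 2.78 V

The load sits in parallel with R₂: R₂‖R_L = (150 × 428) / (150 + 428) = 111.1 Ω.
V_out = 27.8 × 111.1 / (1000 + 111.1) = 27.8 × 111.1/1111 = 2.78 V.
(Unloaded it would have been 3.63 V.)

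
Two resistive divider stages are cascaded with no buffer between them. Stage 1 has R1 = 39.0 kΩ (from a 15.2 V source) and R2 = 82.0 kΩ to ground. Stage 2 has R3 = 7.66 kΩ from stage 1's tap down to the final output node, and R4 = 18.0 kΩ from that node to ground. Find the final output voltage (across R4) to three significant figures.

V_out ≈ 3.56 V

Stage 2 presents R3+R4 = 25.66 kΩ as a load on stage 1's tap.
Stage 1's lower leg becomes R2‖(R3+R4) = 19.54 kΩ, so V_mid = 15.2 × 19.54/58.54 = 5.074 V.
Stage 2 is itself unloaded: V_out = V_mid × R4/(R3+R4) = 5.074 × 18.0/25.66 = 3.56 V.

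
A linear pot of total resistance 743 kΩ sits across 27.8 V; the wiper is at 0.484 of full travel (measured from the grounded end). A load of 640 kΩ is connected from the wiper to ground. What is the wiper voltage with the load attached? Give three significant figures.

V ≈ 10.4 V

The wiper splits the pot into (1−α)R = 383.4 kΩ above and αR = 359.6 kΩ below.
Lower section ‖ load = 230.2 kΩ.
V_wiper = 27.8 × 230.2/(383.4 + 230.2) = 10.4 V.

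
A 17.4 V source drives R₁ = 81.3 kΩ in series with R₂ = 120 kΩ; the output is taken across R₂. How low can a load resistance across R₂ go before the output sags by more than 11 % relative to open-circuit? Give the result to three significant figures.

Output resistance R_th = R₁‖R₂ = (81.3 × 120)/201.3 = 48.46 kΩ.
The fractional drop is R_th/(R_th + R_L); requiring this ≤ 0.110 gives R_L ≥ R_th(1/0.110 − 1) = 48.46 × 8.091 = 392 kΩ.

R_L(min) ≈ 392 kΩ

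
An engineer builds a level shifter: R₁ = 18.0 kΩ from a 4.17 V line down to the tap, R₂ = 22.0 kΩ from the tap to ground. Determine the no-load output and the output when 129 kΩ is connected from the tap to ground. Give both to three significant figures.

Unloaded: 2.29 V; loaded: 2.13 V

Open-circuit: V = 4.17 × 22.0/(18.0 + 22.0) = 2.29 V.
With the load, R₂ becomes R₂‖R_L = 18.79 kΩ, so V = 4.17 × 18.79/36.79 = 2.13 V.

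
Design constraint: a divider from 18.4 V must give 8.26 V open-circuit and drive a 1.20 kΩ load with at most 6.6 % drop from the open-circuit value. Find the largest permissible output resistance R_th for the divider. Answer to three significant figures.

R_th ≤ 84.8 Ω

Loading drop = R_th/(R_th + R_L) ≤ 0.0660, so R_th ≤ R_L · ε/(1−ε) = 1.20 kΩ × 0.0660/0.9340 = 84.8 Ω.
(Any R1, R2 with R2/(R1+R2) = 0.449 and R1‖R2 ≤ 84.8 Ω will meet the spec.)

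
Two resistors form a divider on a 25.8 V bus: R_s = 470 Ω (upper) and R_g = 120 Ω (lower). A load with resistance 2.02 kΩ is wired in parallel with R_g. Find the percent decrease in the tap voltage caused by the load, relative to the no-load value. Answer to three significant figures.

The divider's output (Thévenin) resistance is R_s‖R_g = 95.59 Ω.
Fractional drop under load = R_th/(R_th + R_L) = 95.59 / (95.59 + 2020) = 0.04519.
So the output falls by 4.52 %.

4.52 %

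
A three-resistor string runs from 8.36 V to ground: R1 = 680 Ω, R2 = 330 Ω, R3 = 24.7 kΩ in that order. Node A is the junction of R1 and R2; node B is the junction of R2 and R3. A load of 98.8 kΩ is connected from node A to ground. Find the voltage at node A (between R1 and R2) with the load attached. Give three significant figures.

Below node A the series string R2+R3 = 25030 Ω sits in parallel with the 98800 Ω load: 19970 Ω.
V_A = 8.36 × 19970/(680 + 19970) = 8.08 V.

V ≈ 8.08 V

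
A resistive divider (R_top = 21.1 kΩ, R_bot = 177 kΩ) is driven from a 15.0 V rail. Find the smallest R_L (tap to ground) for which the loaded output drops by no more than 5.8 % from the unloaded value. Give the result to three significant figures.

R_L(min) ≈ 306 kΩ

Output resistance R_th = R_top‖R_bot = (21.1 × 177)/198.1 = 18.85 kΩ.
The fractional drop is R_th/(R_th + R_L); requiring this ≤ 0.0580 gives R_L ≥ R_th(1/0.0580 − 1) = 18.85 × 16.24 = 306 kΩ.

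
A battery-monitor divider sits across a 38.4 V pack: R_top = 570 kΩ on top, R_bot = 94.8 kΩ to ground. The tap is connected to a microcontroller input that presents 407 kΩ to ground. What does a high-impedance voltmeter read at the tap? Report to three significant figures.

The load sits in parallel with R_bot: R_bot‖R_L = (94.8 × 407) / (94.8 + 407) = 76.89 kΩ.
V_out = 38.4 × 76.89 / (570 + 76.89) = 38.4 × 76.89/646.9 = 4.56 V.

V_out ≈ 4.56 V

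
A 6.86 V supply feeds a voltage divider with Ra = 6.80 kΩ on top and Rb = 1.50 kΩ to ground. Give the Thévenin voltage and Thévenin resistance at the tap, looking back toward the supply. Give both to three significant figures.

V_th is the open-circuit tap voltage: 6.86 × 1.50/(6.80 + 1.50) = 1.24 V.
With the supply zeroed, Ra and Rb appear in parallel from the tap: R_th = Ra‖Rb = (6.80 × 1.50)/8.300 = 1.23 kΩ.

V_th = 1.24 V, R_th = 1.23 kΩ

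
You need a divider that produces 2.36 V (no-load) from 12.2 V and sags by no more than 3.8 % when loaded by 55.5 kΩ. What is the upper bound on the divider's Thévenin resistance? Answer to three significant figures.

R_th ≤ 2.19 kΩ

Loading drop = R_th/(R_th + R_L) ≤ 0.0380, so R_th ≤ R_L · ε/(1−ε) = 55.5 kΩ × 0.0380/0.9620 = 2.19 kΩ.
(Any R1, R2 with R2/(R1+R2) = 0.193 and R1‖R2 ≤ 2.19 kΩ will meet the spec.)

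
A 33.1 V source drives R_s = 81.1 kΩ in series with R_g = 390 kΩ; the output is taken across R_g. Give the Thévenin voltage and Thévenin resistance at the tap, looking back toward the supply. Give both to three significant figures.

V_th is the open-circuit tap voltage: 33.1 × 390/(81.1 + 390) = 27.4 V.
With the supply zeroed, R_s and R_g appear in parallel from the tap: R_th = R_s‖R_g = (81.1 × 390)/471.1 = 67.1 kΩ.

V_th = 27.4 V, R_th = 67.1 kΩ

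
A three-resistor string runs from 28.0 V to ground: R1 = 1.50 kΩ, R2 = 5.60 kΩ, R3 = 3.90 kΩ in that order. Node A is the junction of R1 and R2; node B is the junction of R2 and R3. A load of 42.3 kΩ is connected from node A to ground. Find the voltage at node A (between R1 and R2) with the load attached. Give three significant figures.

Below node A the series string R2+R3 = 9.500 kΩ sits in parallel with the 42.3 kΩ load: 7.758 kΩ.
V_A = 28.0 × 7.758/(1.50 + 7.758) = 23.5 V.

V ≈ 23.5 V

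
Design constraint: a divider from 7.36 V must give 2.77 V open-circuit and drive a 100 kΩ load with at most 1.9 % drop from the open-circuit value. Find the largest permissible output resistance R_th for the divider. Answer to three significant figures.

Loading drop = R_th/(R_th + R_L) ≤ 0.0190, so R_th ≤ R_L · ε/(1−ε) = 100 kΩ × 0.0190/0.9810 = 1.94 kΩ.
(Any R1, R2 with R2/(R1+R2) = 0.376 and R1‖R2 ≤ 1.94 kΩ will meet the spec.)

R_th ≤ 1.94 kΩ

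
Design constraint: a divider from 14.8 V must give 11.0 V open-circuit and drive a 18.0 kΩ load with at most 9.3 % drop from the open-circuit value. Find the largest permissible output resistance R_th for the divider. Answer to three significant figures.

R_th ≤ 1.85 kΩ

Loading drop = R_th/(R_th + R_L) ≤ 0.0930, so R_th ≤ R_L · ε/(1−ε) = 18.0 kΩ × 0.0930/0.9070 = 1.85 kΩ.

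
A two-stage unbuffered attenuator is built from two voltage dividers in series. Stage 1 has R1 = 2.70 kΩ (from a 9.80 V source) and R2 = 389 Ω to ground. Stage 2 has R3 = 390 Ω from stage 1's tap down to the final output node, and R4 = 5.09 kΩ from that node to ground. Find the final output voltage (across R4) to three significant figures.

Stage 2 presents R3+R4 = 5480 Ω as a load on stage 1's tap.
Stage 1's lower leg becomes R2‖(R3+R4) = 363.2 Ω, so V_mid = 9.80 × 363.2/3063 = 1.162 V.
Stage 2 is itself unloaded: V_out = V_mid × R4/(R3+R4) = 1.162 × 5090/5480 = 1.08 V.

V_out ≈ 1.08 V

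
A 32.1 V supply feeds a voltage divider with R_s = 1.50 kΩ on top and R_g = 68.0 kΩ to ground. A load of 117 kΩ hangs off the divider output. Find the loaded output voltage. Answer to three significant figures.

The load sits in parallel with R_g: R_g‖R_L = (68.0 × 117) / (68.0 + 117) = 43.01 kΩ.
V_out = 32.1 × 43.01 / (1.50 + 43.01) = 32.1 × 43.01/44.51 = 31.0 V.

V_out ≈ 31.0 V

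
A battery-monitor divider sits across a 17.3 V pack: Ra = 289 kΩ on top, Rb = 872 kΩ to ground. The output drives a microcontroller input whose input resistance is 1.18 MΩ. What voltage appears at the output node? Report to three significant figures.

The load sits in parallel with Rb: Rb‖R_L = (872 × 1180) / (872 + 1180) = 501.4 kΩ.
V_out = 17.3 × 501.4 / (289 + 501.4) = 17.3 × 501.4/790.4 = 11.0 V.
(Unloaded it would have been 13.0 V.)

V_out ≈ 11.0 V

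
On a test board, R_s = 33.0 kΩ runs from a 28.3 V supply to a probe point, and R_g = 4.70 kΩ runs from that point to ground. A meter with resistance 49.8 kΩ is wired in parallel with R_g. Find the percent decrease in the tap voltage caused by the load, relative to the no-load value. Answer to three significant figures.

The divider's output (Thévenin) resistance is R_s‖R_g = 4.114 kΩ.
Fractional drop under load = R_th/(R_th + R_L) = 4.114 / (4.114 + 49.8) = 0.07631.
So the output falls by 7.63 %.

7.63 %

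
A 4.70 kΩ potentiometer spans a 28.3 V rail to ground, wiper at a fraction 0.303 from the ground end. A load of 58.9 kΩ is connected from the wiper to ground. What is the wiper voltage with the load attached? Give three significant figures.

The wiper splits the pot into (1−α)R = 3.276 kΩ above and αR = 1.424 kΩ below.
Lower section ‖ load = 1.390 kΩ.
V_wiper = 28.3 × 1.390/(3.276 + 1.390) = 8.43 V.

V ≈ 8.43 V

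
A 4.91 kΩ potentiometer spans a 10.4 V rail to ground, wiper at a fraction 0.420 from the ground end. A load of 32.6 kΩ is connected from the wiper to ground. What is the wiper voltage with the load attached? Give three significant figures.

V ≈ 4.21 V

The wiper splits the pot into (1−α)R = 2.848 kΩ above and αR = 2.062 kΩ below.
Lower section ‖ load = 1.940 kΩ.
V_wiper = 10.4 × 1.940/(2.848 + 1.940) = 4.21 V.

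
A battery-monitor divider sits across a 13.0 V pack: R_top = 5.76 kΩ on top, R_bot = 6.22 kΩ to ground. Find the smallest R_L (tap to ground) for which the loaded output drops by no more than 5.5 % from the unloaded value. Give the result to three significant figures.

R_L(min) ≈ 51.4 kΩ

Output resistance R_th = R_top‖R_bot = (5.76 × 6.22)/11.98 = 2.991 kΩ.
The fractional drop is R_th/(R_th + R_L); requiring this ≤ 0.0550 gives R_L ≥ R_th(1/0.0550 − 1) = 2.991 × 17.18 = 51.4 kΩ.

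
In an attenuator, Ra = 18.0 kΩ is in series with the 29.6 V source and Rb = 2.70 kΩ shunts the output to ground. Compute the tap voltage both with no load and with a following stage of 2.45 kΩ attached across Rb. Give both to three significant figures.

Open-circuit: V = 29.6 × 2.70/(18.0 + 2.70) = 3.86 V.
With the load, Rb becomes Rb‖R_L = 1.284 kΩ, so V = 29.6 × 1.284/19.28 = 1.97 V.

Unloaded: 3.86 V; loaded: 1.97 V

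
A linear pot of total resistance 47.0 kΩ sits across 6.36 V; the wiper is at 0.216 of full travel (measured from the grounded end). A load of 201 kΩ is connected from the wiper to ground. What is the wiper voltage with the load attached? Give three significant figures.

The wiper splits the pot into (1−α)R = 36.85 kΩ above and αR = 10.15 kΩ below.
Lower section ‖ load = 9.664 kΩ.
V_wiper = 6.36 × 9.664/(36.85 + 9.664) = 1.32 V.

V ≈ 1.32 V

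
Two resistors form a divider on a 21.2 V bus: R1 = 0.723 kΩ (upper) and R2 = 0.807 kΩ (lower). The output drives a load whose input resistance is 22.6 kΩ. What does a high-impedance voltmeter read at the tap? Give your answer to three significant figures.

V_out ≈ 11.0 V

The load sits in parallel with R2: R2‖R_L = (807 × 22600) / (807 + 22600) = 779.2 Ω.
V_out = 21.2 × 779.2 / (723 + 779.2) = 21.2 × 779.2/1502 = 11.0 V.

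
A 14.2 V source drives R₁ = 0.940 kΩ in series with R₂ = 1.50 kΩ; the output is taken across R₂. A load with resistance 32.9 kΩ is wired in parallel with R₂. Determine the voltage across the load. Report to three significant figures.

The load sits in parallel with R₂: R₂‖R_L = (1500 × 32900) / (1500 + 32900) = 1435 Ω.
V_out = 14.2 × 1435 / (940 + 1435) = 14.2 × 1435/2375 = 8.58 V.

V_out ≈ 8.58 V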